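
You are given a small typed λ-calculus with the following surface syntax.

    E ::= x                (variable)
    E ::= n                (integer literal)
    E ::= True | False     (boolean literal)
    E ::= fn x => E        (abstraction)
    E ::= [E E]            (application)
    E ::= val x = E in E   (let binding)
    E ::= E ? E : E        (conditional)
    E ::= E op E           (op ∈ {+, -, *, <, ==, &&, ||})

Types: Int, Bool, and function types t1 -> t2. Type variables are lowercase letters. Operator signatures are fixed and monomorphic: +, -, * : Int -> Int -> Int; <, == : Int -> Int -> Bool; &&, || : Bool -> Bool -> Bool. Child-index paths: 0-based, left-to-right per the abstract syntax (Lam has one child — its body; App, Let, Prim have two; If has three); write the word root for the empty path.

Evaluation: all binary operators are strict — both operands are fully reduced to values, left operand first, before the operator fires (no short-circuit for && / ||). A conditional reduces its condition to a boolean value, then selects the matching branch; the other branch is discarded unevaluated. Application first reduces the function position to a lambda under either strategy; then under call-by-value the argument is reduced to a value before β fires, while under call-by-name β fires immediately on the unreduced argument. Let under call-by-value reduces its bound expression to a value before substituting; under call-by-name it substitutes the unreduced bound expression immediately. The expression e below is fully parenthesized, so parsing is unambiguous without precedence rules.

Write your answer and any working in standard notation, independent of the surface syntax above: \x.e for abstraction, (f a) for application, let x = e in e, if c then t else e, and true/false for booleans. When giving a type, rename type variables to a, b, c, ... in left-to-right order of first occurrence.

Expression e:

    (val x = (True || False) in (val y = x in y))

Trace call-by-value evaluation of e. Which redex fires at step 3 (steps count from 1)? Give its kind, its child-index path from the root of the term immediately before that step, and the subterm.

Answer: let at root : (let y = true in y)

Derivation:
step 0: (let x = (true || false) in (let y = x in y))
step 1: [delta@0] (let x = true in (let y = x in y))
step 2: [let@root] (let y = true in y)
step 3: [let@root] true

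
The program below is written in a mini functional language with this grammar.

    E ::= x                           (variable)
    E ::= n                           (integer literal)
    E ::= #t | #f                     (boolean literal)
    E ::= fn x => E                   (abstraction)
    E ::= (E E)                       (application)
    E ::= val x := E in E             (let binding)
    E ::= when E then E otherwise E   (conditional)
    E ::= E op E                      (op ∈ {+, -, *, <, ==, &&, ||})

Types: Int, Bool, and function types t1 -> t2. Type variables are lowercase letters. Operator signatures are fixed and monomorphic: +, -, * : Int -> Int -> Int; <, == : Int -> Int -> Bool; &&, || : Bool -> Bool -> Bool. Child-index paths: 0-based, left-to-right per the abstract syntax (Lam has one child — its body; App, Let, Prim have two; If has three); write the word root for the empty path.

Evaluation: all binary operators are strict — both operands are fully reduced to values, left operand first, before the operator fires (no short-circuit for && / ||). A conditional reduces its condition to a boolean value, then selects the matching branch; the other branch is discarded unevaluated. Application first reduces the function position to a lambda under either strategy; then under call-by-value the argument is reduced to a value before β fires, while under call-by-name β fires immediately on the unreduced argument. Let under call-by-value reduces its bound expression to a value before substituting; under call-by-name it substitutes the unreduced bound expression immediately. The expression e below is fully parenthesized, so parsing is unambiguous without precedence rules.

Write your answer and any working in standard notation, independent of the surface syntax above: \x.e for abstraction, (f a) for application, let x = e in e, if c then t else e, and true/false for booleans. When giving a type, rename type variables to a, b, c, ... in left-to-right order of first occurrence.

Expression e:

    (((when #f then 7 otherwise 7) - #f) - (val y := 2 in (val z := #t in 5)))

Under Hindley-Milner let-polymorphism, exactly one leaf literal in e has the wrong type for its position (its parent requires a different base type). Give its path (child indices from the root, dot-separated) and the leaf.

Answer: 0.1 : false

Derivation:
  unify Bool ~ Bool
  unify Int ~ Int
  unify Int ~ Int
  unify Bool ~ Int
  FAIL: mismatch Bool ~ Int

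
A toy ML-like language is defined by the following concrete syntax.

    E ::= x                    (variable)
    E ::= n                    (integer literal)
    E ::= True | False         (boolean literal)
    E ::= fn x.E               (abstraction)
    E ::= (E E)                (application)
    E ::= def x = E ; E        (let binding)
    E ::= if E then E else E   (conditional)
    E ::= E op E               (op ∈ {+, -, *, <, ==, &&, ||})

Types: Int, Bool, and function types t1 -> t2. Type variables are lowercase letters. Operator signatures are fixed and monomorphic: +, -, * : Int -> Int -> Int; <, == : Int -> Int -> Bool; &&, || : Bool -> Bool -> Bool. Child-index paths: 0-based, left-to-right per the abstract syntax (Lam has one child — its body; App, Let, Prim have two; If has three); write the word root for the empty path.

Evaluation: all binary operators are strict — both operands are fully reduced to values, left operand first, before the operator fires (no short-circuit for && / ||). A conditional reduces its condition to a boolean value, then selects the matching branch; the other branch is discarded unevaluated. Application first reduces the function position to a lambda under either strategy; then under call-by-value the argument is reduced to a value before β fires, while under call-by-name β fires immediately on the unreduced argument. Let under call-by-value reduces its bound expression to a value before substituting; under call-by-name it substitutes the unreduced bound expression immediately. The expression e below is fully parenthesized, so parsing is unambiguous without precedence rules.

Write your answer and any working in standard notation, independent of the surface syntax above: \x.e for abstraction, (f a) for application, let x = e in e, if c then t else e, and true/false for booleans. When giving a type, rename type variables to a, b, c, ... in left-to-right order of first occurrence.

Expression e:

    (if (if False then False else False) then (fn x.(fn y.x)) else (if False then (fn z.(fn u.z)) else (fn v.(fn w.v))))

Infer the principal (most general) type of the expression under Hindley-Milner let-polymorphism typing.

Answer: a -> b -> a

Derivation:
  unify Bool ~ Bool
  unify Bool ~ Bool
  unify Bool ~ Bool
x : a
\y._ : b -> a
\x._ : a -> b -> a
  unify Bool ~ Bool
z : c
\u._ : d -> c
\z._ : c -> d -> c
v : e
\w._ : f -> e
\v._ : e -> f -> e
  unify c -> d -> c ~ e -> f -> e
  unify c ~ e
  unify d -> e ~ f -> e
  unify d ~ f
  unify e ~ e
  unify a -> b -> a ~ e -> f -> e
  unify a ~ e
  unify b -> e ~ f -> e
  unify b ~ f
  unify e ~ e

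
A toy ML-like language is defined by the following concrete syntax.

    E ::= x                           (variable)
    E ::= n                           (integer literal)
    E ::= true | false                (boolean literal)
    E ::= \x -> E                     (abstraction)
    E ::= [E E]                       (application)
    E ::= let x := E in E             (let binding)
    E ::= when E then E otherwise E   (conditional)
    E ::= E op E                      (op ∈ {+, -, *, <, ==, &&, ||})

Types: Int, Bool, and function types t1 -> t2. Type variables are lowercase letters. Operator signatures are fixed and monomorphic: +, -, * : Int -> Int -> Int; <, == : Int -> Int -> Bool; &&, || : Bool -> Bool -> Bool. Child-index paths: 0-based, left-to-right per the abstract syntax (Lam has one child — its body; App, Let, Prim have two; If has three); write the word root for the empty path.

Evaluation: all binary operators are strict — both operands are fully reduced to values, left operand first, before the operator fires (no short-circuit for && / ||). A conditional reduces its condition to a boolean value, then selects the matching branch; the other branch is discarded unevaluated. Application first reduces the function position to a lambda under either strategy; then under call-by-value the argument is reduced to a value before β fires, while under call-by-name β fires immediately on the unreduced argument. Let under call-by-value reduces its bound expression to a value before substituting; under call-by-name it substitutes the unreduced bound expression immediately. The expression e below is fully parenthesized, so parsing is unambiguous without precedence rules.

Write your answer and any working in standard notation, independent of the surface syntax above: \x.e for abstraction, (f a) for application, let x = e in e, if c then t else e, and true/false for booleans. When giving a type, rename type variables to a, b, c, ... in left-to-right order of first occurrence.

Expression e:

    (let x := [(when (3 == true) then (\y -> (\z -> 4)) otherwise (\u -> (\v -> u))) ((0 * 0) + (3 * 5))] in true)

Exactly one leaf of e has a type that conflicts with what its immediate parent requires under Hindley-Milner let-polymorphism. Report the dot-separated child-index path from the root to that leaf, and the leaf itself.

Answer: 0.0.0.1 : true

Trace:
  unify Int ~ Int
  unify Bool ~ Int
  FAIL: mismatch Bool ~ Int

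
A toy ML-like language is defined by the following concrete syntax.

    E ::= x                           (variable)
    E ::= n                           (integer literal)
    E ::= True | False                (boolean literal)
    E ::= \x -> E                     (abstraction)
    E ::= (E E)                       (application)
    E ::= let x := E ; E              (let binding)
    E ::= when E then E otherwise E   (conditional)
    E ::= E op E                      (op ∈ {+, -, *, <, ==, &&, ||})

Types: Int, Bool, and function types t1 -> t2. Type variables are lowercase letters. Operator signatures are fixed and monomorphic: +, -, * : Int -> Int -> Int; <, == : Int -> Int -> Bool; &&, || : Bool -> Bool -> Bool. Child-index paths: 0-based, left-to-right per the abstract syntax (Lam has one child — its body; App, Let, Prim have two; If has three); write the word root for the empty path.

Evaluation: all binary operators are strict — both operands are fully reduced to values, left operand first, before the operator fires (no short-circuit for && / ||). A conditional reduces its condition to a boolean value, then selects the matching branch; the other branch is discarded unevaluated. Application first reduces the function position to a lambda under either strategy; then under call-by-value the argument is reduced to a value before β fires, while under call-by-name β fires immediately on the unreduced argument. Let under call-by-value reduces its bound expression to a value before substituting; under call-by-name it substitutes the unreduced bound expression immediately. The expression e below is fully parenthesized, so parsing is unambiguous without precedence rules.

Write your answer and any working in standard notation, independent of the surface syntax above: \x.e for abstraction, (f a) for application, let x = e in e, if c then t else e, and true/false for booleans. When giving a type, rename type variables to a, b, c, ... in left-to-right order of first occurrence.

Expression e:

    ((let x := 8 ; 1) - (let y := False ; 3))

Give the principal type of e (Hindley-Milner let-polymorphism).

Answer: Int

Working:
let x : Int
  unify Int ~ Int
let y : Bool
  unify Int ~ Int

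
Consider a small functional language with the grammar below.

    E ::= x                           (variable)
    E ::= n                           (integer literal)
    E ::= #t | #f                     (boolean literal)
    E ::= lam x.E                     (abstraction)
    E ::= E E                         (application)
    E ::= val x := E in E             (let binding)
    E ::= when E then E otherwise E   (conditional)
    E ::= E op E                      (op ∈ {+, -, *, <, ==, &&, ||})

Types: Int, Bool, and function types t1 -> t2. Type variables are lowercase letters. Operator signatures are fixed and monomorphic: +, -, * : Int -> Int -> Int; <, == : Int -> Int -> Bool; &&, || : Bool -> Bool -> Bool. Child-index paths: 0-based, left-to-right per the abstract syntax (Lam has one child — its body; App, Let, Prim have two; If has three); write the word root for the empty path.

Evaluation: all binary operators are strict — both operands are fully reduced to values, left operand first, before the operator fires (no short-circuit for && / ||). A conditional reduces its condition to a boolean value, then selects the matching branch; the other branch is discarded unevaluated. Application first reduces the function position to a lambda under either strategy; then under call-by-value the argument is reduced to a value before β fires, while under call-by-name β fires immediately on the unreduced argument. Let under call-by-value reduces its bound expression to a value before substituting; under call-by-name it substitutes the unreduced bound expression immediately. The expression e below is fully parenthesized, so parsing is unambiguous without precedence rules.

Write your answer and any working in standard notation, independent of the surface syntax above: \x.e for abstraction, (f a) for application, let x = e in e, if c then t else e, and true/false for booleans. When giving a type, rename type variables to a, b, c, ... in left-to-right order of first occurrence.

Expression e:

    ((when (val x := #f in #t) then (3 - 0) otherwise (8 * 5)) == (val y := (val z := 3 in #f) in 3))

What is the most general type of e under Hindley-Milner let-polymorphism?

Answer: Bool

Working:
let x : Bool
  unify Bool ~ Bool
  unify Int ~ Int
  unify Int ~ Int
  unify Int ~ Int
  unify Int ~ Int
  unify Int ~ Int
  unify Int ~ Int
let z : Int
let y : Bool
  unify Int ~ Int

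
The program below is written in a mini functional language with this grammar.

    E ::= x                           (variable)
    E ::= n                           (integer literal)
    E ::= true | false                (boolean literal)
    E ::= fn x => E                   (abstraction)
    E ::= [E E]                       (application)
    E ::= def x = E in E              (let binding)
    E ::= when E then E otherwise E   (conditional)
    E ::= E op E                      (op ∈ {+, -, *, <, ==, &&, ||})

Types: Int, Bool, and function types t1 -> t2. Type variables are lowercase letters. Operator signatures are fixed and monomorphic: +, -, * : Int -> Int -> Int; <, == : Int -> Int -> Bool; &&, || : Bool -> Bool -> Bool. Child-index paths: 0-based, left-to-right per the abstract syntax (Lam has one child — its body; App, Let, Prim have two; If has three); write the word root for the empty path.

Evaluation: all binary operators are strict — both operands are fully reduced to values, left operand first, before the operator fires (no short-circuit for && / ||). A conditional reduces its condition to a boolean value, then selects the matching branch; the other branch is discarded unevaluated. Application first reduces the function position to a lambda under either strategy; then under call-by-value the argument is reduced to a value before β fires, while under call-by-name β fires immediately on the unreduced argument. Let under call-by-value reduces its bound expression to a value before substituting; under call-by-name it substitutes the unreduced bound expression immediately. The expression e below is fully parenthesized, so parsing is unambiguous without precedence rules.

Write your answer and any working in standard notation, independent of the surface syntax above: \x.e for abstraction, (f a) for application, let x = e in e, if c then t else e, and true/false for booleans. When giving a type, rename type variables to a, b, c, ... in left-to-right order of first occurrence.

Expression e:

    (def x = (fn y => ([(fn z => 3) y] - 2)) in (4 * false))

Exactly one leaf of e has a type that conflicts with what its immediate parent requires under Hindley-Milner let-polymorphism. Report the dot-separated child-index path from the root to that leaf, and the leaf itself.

Answer: 1.1 : false

Derivation:
\z._ : b -> Int
y : a
  unify b -> Int ~ a -> c
  unify b ~ a
  unify Int ~ c
_ _ : Int
  unify Int ~ Int
  unify Int ~ Int
\y._ : a -> Int
let x : forall. a -> Int
  unify Int ~ Int
  unify Bool ~ Int
  FAIL: mismatch Bool ~ Int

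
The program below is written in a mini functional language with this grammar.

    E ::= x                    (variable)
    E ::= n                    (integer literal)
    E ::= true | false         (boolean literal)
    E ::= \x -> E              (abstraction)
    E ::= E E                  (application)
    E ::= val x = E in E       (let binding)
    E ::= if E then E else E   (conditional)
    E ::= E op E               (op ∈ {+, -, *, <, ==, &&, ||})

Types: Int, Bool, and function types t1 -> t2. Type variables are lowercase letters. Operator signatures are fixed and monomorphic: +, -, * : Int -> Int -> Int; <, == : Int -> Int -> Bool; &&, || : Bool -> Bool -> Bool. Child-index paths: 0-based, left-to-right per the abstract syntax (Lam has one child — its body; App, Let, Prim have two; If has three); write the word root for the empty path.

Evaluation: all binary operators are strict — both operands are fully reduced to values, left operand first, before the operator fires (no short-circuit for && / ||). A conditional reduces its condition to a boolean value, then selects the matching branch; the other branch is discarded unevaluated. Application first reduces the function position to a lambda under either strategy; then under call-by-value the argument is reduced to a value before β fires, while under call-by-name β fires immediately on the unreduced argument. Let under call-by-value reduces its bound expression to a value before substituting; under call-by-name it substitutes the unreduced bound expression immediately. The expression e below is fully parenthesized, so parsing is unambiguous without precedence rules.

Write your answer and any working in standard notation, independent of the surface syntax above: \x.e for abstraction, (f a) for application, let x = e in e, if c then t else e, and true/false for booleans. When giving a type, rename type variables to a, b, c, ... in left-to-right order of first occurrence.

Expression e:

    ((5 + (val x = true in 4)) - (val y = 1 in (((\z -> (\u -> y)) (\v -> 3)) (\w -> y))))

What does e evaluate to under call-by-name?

Working:
step 0: ((5 + (let x = true in 4)) - (let y = 1 in (((\z.(\u.y)) (\v.3)) (\w.y))))
step 1: [let@0.1] ((5 + 4) - (let y = 1 in (((\z.(\u.y)) (\v.3)) (\w.y))))
step 2: [delta@0] (9 - (let y = 1 in (((\z.(\u.y)) (\v.3)) (\w.y))))
step 3: [let@1] (9 - (((\z.(\u.1)) (\v.3)) (\w.1)))
step 4: [beta@1.0] (9 - ((\u.1) (\w.1)))
step 5: [beta@1] (9 - 1)
step 6: [delta@root] 8

Answer: 8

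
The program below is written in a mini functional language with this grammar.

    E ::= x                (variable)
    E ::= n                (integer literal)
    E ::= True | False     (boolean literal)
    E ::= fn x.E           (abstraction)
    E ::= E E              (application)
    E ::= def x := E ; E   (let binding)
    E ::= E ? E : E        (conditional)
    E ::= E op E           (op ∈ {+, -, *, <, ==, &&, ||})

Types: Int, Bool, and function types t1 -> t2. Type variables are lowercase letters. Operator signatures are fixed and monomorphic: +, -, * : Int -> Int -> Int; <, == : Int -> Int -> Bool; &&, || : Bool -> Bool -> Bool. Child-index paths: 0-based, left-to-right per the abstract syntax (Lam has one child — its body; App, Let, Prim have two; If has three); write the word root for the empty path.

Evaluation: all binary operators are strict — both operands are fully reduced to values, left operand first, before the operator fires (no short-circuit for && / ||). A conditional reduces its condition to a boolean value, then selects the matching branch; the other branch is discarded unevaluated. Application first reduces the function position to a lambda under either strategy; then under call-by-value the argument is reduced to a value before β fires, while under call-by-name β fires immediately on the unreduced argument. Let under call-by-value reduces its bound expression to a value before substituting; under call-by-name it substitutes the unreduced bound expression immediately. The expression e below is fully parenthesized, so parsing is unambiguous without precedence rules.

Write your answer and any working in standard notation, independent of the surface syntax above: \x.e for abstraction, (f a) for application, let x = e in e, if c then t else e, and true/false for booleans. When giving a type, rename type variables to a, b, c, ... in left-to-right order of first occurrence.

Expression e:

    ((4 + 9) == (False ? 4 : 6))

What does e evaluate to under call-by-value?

Answer: false

Trace:
step 0: ((4 + 9) == (if false then 4 else 6))
step 1: [delta@0] (13 == (if false then 4 else 6))
step 2: [if@1] (13 == 6)
step 3: [delta@root] false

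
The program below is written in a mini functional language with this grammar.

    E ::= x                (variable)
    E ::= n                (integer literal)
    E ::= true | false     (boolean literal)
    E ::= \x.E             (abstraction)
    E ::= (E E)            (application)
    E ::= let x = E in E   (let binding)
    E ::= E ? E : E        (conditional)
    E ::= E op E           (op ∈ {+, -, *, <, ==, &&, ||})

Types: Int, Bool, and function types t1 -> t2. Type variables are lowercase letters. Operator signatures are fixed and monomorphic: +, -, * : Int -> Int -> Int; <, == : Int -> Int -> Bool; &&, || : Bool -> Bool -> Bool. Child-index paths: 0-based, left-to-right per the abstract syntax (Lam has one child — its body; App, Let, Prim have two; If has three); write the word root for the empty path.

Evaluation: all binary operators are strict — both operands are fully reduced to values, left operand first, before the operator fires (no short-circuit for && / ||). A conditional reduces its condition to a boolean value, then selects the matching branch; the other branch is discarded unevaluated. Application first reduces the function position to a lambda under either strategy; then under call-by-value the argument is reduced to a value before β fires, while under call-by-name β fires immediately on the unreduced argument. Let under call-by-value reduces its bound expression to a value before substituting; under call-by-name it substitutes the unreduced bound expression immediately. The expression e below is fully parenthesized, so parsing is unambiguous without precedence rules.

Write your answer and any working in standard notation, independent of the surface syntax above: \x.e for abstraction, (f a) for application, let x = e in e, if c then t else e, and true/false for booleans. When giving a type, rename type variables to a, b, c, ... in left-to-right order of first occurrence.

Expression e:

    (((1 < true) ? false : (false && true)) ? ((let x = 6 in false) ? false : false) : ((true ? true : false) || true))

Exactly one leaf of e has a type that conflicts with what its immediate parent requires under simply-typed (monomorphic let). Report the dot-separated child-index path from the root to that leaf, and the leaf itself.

Derivation:
  unify Int ~ Int
  unify Bool ~ Int
  FAIL: mismatch Bool ~ Int

Answer: 0.0.1 : true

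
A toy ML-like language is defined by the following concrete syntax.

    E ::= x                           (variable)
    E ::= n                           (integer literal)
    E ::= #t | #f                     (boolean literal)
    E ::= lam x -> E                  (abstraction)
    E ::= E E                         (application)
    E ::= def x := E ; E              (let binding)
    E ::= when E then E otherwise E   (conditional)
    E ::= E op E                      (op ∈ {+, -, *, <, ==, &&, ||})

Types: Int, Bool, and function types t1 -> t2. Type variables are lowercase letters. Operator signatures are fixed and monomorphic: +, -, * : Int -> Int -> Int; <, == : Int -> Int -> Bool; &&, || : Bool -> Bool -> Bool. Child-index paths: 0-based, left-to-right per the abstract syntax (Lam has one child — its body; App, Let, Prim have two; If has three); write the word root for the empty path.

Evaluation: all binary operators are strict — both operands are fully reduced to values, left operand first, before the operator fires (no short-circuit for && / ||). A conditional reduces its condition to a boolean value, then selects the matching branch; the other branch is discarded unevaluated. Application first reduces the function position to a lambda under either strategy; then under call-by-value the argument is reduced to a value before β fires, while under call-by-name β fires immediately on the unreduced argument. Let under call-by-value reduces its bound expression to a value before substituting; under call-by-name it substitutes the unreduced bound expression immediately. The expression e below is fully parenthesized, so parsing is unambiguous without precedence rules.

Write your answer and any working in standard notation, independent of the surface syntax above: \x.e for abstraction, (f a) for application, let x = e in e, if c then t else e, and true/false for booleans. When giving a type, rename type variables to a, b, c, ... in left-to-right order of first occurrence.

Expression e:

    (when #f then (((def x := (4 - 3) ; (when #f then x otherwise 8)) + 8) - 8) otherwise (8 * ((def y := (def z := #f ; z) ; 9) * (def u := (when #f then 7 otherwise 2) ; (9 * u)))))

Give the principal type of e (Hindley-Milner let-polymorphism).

Working:
  unify Bool ~ Bool
  unify Int ~ Int
  unify Int ~ Int
let x : Int
  unify Bool ~ Bool
x : Int
  unify Int ~ Int
  unify Int ~ Int
  unify Int ~ Int
  unify Int ~ Int
  unify Int ~ Int
  unify Int ~ Int
let z : Bool
z : Bool
let y : Bool
  unify Int ~ Int
  unify Bool ~ Bool
  unify Int ~ Int
let u : Int
  unify Int ~ Int
u : Int
  unify Int ~ Int
  unify Int ~ Int
  unify Int ~ Int
  unify Int ~ Int

Answer: Int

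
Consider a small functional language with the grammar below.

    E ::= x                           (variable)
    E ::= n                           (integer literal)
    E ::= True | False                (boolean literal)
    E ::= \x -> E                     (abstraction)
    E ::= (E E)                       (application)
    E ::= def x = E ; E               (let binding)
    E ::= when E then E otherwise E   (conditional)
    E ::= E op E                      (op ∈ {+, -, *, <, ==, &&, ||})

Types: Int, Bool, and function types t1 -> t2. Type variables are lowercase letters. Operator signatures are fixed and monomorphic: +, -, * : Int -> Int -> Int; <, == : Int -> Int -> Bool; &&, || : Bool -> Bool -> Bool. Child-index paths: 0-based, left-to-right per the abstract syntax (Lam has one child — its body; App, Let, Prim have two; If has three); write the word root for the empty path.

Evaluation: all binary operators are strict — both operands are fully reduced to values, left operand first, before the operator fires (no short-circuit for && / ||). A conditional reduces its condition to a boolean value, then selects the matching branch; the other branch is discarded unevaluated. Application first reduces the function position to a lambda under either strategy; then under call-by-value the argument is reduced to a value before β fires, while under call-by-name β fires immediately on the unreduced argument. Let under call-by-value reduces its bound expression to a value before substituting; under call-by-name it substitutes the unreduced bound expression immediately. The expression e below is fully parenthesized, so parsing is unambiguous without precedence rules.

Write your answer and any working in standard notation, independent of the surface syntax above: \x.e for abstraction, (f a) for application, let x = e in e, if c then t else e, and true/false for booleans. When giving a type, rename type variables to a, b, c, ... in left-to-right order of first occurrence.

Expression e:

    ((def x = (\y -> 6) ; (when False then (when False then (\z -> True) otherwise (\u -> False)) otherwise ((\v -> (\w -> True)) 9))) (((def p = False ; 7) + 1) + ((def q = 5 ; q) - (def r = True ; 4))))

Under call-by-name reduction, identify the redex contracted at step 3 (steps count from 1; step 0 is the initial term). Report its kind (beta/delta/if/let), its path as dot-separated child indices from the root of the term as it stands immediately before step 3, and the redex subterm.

Trace:
step 0: ((let x = (\y.6) in (if false then (if false then (\z.true) else (\u.false)) else ((\v.(\w.true)) 9))) (((let p = false in 7) + 1) + ((let q = 5 in q) - (let r = true in 4))))
step 1: [let@0] ((if false then (if false then (\z.true) else (\u.false)) else ((\v.(\w.true)) 9)) (((let p = false in 7) + 1) + ((let q = 5 in q) - (let r = true in 4))))
step 2: [if@0] (((\v.(\w.true)) 9) (((let p = false in 7) + 1) + ((let q = 5 in q) - (let r = true in 4))))
step 3: [beta@0] ((\w.true) (((let p = false in 7) + 1) + ((let q = 5 in q) - (let r = true in 4))))

Answer: beta at 0 : ((\v.(\w.true)) 9)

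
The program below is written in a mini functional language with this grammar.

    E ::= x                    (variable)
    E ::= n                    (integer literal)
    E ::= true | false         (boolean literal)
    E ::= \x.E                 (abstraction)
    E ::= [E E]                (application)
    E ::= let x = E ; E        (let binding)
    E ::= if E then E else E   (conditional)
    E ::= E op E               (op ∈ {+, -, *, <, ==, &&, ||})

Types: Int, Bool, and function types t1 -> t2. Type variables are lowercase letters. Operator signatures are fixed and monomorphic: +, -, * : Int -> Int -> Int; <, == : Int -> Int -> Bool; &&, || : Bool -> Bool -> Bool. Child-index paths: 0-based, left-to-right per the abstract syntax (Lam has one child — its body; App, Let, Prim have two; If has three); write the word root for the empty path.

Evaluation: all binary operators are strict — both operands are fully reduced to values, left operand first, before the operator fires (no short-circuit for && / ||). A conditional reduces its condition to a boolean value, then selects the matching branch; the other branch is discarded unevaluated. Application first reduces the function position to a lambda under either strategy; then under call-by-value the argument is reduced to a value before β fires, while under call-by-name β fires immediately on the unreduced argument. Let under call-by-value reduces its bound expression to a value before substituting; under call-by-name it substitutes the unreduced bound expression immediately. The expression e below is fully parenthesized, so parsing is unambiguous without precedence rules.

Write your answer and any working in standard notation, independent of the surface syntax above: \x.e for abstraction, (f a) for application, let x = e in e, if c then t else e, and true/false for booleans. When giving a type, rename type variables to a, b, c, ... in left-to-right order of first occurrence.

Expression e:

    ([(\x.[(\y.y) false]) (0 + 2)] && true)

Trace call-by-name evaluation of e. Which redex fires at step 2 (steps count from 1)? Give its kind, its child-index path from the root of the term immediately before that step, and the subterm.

Answer: beta at 0 : ((\y.y) false)

Working:
step 0: (((\x.((\y.y) false)) (0 + 2)) && true)
step 1: [beta@0] (((\y.y) false) && true)
step 2: [beta@0] (false && true)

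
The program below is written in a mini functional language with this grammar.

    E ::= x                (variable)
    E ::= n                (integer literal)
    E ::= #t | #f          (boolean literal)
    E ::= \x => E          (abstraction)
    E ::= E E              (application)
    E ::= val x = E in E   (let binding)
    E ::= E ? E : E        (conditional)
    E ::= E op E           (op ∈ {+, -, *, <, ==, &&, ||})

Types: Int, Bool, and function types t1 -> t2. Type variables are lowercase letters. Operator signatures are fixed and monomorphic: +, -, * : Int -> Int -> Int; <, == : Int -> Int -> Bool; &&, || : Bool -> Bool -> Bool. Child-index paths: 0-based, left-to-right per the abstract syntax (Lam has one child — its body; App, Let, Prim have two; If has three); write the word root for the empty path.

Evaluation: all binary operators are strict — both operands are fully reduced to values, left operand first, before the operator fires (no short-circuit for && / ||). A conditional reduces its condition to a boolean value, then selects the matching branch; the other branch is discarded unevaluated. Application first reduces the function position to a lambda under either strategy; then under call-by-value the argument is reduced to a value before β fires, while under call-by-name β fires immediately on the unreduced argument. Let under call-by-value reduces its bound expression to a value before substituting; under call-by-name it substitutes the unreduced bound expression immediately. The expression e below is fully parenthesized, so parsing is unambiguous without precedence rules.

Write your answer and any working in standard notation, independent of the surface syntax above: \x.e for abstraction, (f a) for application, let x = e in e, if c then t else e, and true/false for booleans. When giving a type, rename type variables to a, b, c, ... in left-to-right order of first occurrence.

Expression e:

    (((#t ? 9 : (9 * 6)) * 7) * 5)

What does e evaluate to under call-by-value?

Answer: 315

Derivation:
step 0: (((if true then 9 else (9 * 6)) * 7) * 5)
step 1: [if@0.0] ((9 * 7) * 5)
step 2: [delta@0] (63 * 5)
step 3: [delta@root] 315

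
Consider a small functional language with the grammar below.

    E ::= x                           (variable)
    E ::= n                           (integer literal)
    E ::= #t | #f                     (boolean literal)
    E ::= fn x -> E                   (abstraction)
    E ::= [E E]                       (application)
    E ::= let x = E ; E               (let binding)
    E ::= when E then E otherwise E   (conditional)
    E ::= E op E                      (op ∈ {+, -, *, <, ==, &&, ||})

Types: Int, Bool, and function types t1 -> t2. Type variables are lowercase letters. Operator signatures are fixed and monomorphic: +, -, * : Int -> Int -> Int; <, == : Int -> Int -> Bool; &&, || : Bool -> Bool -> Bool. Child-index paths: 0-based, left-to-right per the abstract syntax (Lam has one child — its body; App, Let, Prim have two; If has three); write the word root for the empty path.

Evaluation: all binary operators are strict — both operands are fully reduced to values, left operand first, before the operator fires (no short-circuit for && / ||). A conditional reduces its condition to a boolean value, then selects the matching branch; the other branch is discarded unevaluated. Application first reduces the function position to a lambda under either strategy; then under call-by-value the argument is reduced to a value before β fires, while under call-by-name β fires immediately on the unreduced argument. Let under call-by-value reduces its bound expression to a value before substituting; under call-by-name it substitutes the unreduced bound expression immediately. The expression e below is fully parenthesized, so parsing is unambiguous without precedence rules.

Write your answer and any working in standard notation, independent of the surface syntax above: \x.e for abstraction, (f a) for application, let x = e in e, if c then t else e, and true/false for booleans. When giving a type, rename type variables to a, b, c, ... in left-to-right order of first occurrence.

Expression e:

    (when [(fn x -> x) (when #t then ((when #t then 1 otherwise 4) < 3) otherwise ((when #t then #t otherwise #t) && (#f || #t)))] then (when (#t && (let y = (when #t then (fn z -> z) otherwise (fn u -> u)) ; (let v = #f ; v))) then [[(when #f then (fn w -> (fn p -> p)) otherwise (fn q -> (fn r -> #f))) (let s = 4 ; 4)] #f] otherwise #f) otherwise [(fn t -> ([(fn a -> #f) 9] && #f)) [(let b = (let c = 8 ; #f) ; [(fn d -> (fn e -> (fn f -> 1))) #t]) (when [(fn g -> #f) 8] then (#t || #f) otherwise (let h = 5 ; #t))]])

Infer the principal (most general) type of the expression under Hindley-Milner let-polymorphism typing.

Trace:
x : a
\x._ : a -> a
  unify Bool ~ Bool
  unify Bool ~ Bool
  unify Int ~ Int
  unify Int ~ Int
  unify Int ~ Int
  unify Bool ~ Bool
  unify Bool ~ Bool
  unify Bool ~ Bool
  unify Bool ~ Bool
  unify Bool ~ Bool
  unify Bool ~ Bool
  unify Bool ~ Bool
  unify a -> a ~ Bool -> b
  unify a ~ Bool
  unify Bool ~ b
_ _ : Bool
  unify Bool ~ Bool
  unify Bool ~ Bool
  unify Bool ~ Bool
z : c
\z._ : c -> c
u : d
\u._ : d -> d
  unify c -> c ~ d -> d
  unify c ~ d
  unify d ~ d
let y : forall. d -> d
let v : Bool
v : Bool
  unify Bool ~ Bool
  unify Bool ~ Bool
  unify Bool ~ Bool
p : f
\p._ : f -> f
\w._ : e -> f -> f
\r._ : h -> Bool
\q._ : g -> h -> Bool
  unify e -> f -> f ~ g -> h -> Bool
  unify e ~ g
  unify f -> f ~ h -> Bool
  unify f ~ h
  unify h ~ Bool
let s : Int
  unify g -> Bool -> Bool ~ Int -> i
  unify g ~ Int
  unify Bool -> Bool ~ i
_ _ : Bool -> Bool
  unify Bool -> Bool ~ Bool -> j
  unify Bool ~ Bool
  unify Bool ~ j
_ _ : Bool
  unify Bool ~ Bool
\a._ : l -> Bool
  unify l -> Bool ~ Int -> m
  unify l ~ Int
  unify Bool ~ m
_ _ : Bool
  unify Bool ~ Bool
  unify Bool ~ Bool
\t._ : k -> Bool
let c : Int
let b : Bool
\f._ : p -> Int
\e._ : o -> p -> Int
\d._ : n -> o -> p -> Int
  unify n -> o -> p -> Int ~ Bool -> q
  unify n ~ Bool
  unify o -> p -> Int ~ q
_ _ : o -> p -> Int
\g._ : r -> Bool
  unify r -> Bool ~ Int -> s
  unify r ~ Int
  unify Bool ~ s
_ _ : Bool
  unify Bool ~ Bool
  unify Bool ~ Bool
  unify Bool ~ Bool
let h : Int
  unify Bool ~ Bool
  unify o -> p -> Int ~ Bool -> t
  unify o ~ Bool
  unify p -> Int ~ t
_ _ : p -> Int
  unify k -> Bool ~ (p -> Int) -> u
  unify k ~ p -> Int
  unify Bool ~ u
_ _ : Bool
  unify Bool ~ Bool

Answer: Bool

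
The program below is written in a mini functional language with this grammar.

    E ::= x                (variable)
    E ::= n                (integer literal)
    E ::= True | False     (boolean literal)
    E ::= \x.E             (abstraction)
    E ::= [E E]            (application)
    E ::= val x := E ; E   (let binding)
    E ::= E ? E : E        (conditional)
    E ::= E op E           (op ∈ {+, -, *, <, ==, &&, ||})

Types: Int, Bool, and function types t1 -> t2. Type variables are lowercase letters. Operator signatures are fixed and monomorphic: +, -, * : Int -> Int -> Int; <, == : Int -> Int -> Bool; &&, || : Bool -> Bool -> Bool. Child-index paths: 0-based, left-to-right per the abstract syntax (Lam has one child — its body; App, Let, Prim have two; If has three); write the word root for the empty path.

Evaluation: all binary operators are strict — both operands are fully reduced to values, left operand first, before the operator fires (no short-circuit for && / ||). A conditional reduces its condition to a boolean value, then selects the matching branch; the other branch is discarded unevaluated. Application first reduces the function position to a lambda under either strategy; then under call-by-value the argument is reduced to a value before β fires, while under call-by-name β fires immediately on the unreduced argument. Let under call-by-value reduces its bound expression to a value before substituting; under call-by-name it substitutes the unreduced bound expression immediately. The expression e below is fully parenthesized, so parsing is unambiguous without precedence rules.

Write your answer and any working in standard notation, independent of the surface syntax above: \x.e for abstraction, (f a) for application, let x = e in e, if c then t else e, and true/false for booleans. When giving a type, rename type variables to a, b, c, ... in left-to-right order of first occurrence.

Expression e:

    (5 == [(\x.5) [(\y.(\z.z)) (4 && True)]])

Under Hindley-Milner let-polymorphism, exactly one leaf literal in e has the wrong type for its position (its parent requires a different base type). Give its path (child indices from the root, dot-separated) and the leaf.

Derivation:
  unify Int ~ Int
\x._ : a -> Int
z : c
\z._ : c -> c
\y._ : b -> c -> c
  unify Int ~ Bool
  FAIL: mismatch Int ~ Bool

Answer: 1.1.1.0 : 4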